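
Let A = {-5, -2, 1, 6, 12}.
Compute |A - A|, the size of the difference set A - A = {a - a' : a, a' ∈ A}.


A - A = {a - a' : a, a' ∈ A}; |A| = 5.
Bounds: 2|A|-1 ≤ |A - A| ≤ |A|² - |A| + 1, i.e. 9 ≤ |A - A| ≤ 21.
Note: 0 ∈ A - A always (from a - a). The set is symmetric: if d ∈ A - A then -d ∈ A - A.
Enumerate nonzero differences d = a - a' with a > a' (then include -d):
Positive differences: {3, 5, 6, 8, 11, 14, 17}
Full difference set: {0} ∪ (positive diffs) ∪ (negative diffs).
|A - A| = 1 + 2·7 = 15 (matches direct enumeration: 15).

|A - A| = 15


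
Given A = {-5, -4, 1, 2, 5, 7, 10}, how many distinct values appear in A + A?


A + A = {a + a' : a, a' ∈ A}; |A| = 7.
General bounds: 2|A| - 1 ≤ |A + A| ≤ |A|(|A|+1)/2, i.e. 13 ≤ |A + A| ≤ 28.
Lower bound 2|A|-1 is attained iff A is an arithmetic progression.
Enumerate sums a + a' for a ≤ a' (symmetric, so this suffices):
a = -5: -5+-5=-10, -5+-4=-9, -5+1=-4, -5+2=-3, -5+5=0, -5+7=2, -5+10=5
a = -4: -4+-4=-8, -4+1=-3, -4+2=-2, -4+5=1, -4+7=3, -4+10=6
a = 1: 1+1=2, 1+2=3, 1+5=6, 1+7=8, 1+10=11
a = 2: 2+2=4, 2+5=7, 2+7=9, 2+10=12
a = 5: 5+5=10, 5+7=12, 5+10=15
a = 7: 7+7=14, 7+10=17
a = 10: 10+10=20
Distinct sums: {-10, -9, -8, -4, -3, -2, 0, 1, 2, 3, 4, 5, 6, 7, 8, 9, 10, 11, 12, 14, 15, 17, 20}
|A + A| = 23

|A + A| = 23


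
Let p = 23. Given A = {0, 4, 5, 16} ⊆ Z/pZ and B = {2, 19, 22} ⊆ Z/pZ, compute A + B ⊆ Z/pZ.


Work in Z/23Z: reduce every sum a + b modulo 23.
Enumerate all 12 pairs:
a = 0: 0+2=2, 0+19=19, 0+22=22
a = 4: 4+2=6, 4+19=0, 4+22=3
a = 5: 5+2=7, 5+19=1, 5+22=4
a = 16: 16+2=18, 16+19=12, 16+22=15
Distinct residues collected: {0, 1, 2, 3, 4, 6, 7, 12, 15, 18, 19, 22}
|A + B| = 12 (out of 23 total residues).

A + B = {0, 1, 2, 3, 4, 6, 7, 12, 15, 18, 19, 22}


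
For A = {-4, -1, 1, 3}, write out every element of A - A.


A - A = {a - a' : a, a' ∈ A}.
Compute a - a' for each ordered pair (a, a'):
a = -4: -4--4=0, -4--1=-3, -4-1=-5, -4-3=-7
a = -1: -1--4=3, -1--1=0, -1-1=-2, -1-3=-4
a = 1: 1--4=5, 1--1=2, 1-1=0, 1-3=-2
a = 3: 3--4=7, 3--1=4, 3-1=2, 3-3=0
Collecting distinct values (and noting 0 appears from a-a):
A - A = {-7, -5, -4, -3, -2, 0, 2, 3, 4, 5, 7}
|A - A| = 11

A - A = {-7, -5, -4, -3, -2, 0, 2, 3, 4, 5, 7}


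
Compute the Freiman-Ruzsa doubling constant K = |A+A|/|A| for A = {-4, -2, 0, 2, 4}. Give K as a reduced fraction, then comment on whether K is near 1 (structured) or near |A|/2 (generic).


|A| = 5.
Compute A + A by enumerating all 25 pairs.
A + A = {-8, -6, -4, -2, 0, 2, 4, 6, 8}, so |A + A| = 9.
K = |A + A| / |A| = 9/5 (already in lowest terms) ≈ 1.8000.
Reference: AP of size 5 gives K = 9/5 ≈ 1.8000; a fully generic set of size 5 gives K ≈ 3.0000.

|A| = 5, |A + A| = 9, K = 9/5.


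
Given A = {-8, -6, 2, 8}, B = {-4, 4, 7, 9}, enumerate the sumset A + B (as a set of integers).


A + B = {a + b : a ∈ A, b ∈ B}.
Enumerate all |A|·|B| = 4·4 = 16 pairs (a, b) and collect distinct sums.
a = -8: -8+-4=-12, -8+4=-4, -8+7=-1, -8+9=1
a = -6: -6+-4=-10, -6+4=-2, -6+7=1, -6+9=3
a = 2: 2+-4=-2, 2+4=6, 2+7=9, 2+9=11
a = 8: 8+-4=4, 8+4=12, 8+7=15, 8+9=17
Collecting distinct sums: A + B = {-12, -10, -4, -2, -1, 1, 3, 4, 6, 9, 11, 12, 15, 17}
|A + B| = 14

A + B = {-12, -10, -4, -2, -1, 1, 3, 4, 6, 9, 11, 12, 15, 17}


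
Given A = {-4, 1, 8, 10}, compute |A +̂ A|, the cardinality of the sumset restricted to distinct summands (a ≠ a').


Restricted sumset: A +̂ A = {a + a' : a ∈ A, a' ∈ A, a ≠ a'}.
Equivalently, take A + A and drop any sum 2a that is achievable ONLY as a + a for a ∈ A (i.e. sums representable only with equal summands).
Enumerate pairs (a, a') with a < a' (symmetric, so each unordered pair gives one sum; this covers all a ≠ a'):
  -4 + 1 = -3
  -4 + 8 = 4
  -4 + 10 = 6
  1 + 8 = 9
  1 + 10 = 11
  8 + 10 = 18
Collected distinct sums: {-3, 4, 6, 9, 11, 18}
|A +̂ A| = 6
(Reference bound: |A +̂ A| ≥ 2|A| - 3 for |A| ≥ 2, with |A| = 4 giving ≥ 5.)

|A +̂ A| = 6


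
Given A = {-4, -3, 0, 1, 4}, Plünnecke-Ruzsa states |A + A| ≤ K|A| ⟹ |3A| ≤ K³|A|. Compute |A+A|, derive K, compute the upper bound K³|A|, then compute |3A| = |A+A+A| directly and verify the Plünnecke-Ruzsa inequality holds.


|A| = 5.
Step 1: Compute A + A by enumerating all 25 pairs.
A + A = {-8, -7, -6, -4, -3, -2, 0, 1, 2, 4, 5, 8}, so |A + A| = 12.
Step 2: Doubling constant K = |A + A|/|A| = 12/5 = 12/5 ≈ 2.4000.
Step 3: Plünnecke-Ruzsa gives |3A| ≤ K³·|A| = (2.4000)³ · 5 ≈ 69.1200.
Step 4: Compute 3A = A + A + A directly by enumerating all triples (a,b,c) ∈ A³; |3A| = 22.
Step 5: Check 22 ≤ 69.1200? Yes ✓.

K = 12/5, Plünnecke-Ruzsa bound K³|A| ≈ 69.1200, |3A| = 22, inequality holds.


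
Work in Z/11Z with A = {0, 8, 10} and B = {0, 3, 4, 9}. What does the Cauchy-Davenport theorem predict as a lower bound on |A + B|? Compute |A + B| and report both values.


Cauchy-Davenport: |A + B| ≥ min(p, |A| + |B| - 1) for A, B nonempty in Z/pZ.
|A| = 3, |B| = 4, p = 11.
CD lower bound = min(11, 3 + 4 - 1) = min(11, 6) = 6.
Compute A + B mod 11 directly:
a = 0: 0+0=0, 0+3=3, 0+4=4, 0+9=9
a = 8: 8+0=8, 8+3=0, 8+4=1, 8+9=6
a = 10: 10+0=10, 10+3=2, 10+4=3, 10+9=8
A + B = {0, 1, 2, 3, 4, 6, 8, 9, 10}, so |A + B| = 9.
Verify: 9 ≥ 6? Yes ✓.

CD lower bound = 6, actual |A + B| = 9.


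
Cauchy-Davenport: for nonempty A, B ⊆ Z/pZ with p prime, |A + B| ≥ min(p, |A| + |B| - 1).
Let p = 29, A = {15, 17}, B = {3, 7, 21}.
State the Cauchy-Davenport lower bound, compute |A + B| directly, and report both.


Cauchy-Davenport: |A + B| ≥ min(p, |A| + |B| - 1) for A, B nonempty in Z/pZ.
|A| = 2, |B| = 3, p = 29.
CD lower bound = min(29, 2 + 3 - 1) = min(29, 4) = 4.
Compute A + B mod 29 directly:
a = 15: 15+3=18, 15+7=22, 15+21=7
a = 17: 17+3=20, 17+7=24, 17+21=9
A + B = {7, 9, 18, 20, 22, 24}, so |A + B| = 6.
Verify: 6 ≥ 4? Yes ✓.

CD lower bound = 4, actual |A + B| = 6.


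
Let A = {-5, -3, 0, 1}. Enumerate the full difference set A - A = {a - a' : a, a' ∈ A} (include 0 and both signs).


A - A = {a - a' : a, a' ∈ A}.
Compute a - a' for each ordered pair (a, a'):
a = -5: -5--5=0, -5--3=-2, -5-0=-5, -5-1=-6
a = -3: -3--5=2, -3--3=0, -3-0=-3, -3-1=-4
a = 0: 0--5=5, 0--3=3, 0-0=0, 0-1=-1
a = 1: 1--5=6, 1--3=4, 1-0=1, 1-1=0
Collecting distinct values (and noting 0 appears from a-a):
A - A = {-6, -5, -4, -3, -2, -1, 0, 1, 2, 3, 4, 5, 6}
|A - A| = 13

A - A = {-6, -5, -4, -3, -2, -1, 0, 1, 2, 3, 4, 5, 6}


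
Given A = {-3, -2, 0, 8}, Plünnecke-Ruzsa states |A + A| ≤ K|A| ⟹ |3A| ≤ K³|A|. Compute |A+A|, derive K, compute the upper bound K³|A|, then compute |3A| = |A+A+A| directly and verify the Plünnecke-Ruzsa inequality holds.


|A| = 4.
Step 1: Compute A + A by enumerating all 16 pairs.
A + A = {-6, -5, -4, -3, -2, 0, 5, 6, 8, 16}, so |A + A| = 10.
Step 2: Doubling constant K = |A + A|/|A| = 10/4 = 10/4 ≈ 2.5000.
Step 3: Plünnecke-Ruzsa gives |3A| ≤ K³·|A| = (2.5000)³ · 4 ≈ 62.5000.
Step 4: Compute 3A = A + A + A directly by enumerating all triples (a,b,c) ∈ A³; |3A| = 19.
Step 5: Check 19 ≤ 62.5000? Yes ✓.

K = 10/4, Plünnecke-Ruzsa bound K³|A| ≈ 62.5000, |3A| = 19, inequality holds.


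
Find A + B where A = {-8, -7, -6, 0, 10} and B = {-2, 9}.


A + B = {a + b : a ∈ A, b ∈ B}.
Enumerate all |A|·|B| = 5·2 = 10 pairs (a, b) and collect distinct sums.
a = -8: -8+-2=-10, -8+9=1
a = -7: -7+-2=-9, -7+9=2
a = -6: -6+-2=-8, -6+9=3
a = 0: 0+-2=-2, 0+9=9
a = 10: 10+-2=8, 10+9=19
Collecting distinct sums: A + B = {-10, -9, -8, -2, 1, 2, 3, 8, 9, 19}
|A + B| = 10

A + B = {-10, -9, -8, -2, 1, 2, 3, 8, 9, 19}


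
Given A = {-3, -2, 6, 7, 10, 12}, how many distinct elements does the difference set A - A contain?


A - A = {a - a' : a, a' ∈ A}; |A| = 6.
Bounds: 2|A|-1 ≤ |A - A| ≤ |A|² - |A| + 1, i.e. 11 ≤ |A - A| ≤ 31.
Note: 0 ∈ A - A always (from a - a). The set is symmetric: if d ∈ A - A then -d ∈ A - A.
Enumerate nonzero differences d = a - a' with a > a' (then include -d):
Positive differences: {1, 2, 3, 4, 5, 6, 8, 9, 10, 12, 13, 14, 15}
Full difference set: {0} ∪ (positive diffs) ∪ (negative diffs).
|A - A| = 1 + 2·13 = 27 (matches direct enumeration: 27).

|A - A| = 27


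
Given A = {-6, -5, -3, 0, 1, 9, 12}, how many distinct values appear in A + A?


A + A = {a + a' : a, a' ∈ A}; |A| = 7.
General bounds: 2|A| - 1 ≤ |A + A| ≤ |A|(|A|+1)/2, i.e. 13 ≤ |A + A| ≤ 28.
Lower bound 2|A|-1 is attained iff A is an arithmetic progression.
Enumerate sums a + a' for a ≤ a' (symmetric, so this suffices):
a = -6: -6+-6=-12, -6+-5=-11, -6+-3=-9, -6+0=-6, -6+1=-5, -6+9=3, -6+12=6
a = -5: -5+-5=-10, -5+-3=-8, -5+0=-5, -5+1=-4, -5+9=4, -5+12=7
a = -3: -3+-3=-6, -3+0=-3, -3+1=-2, -3+9=6, -3+12=9
a = 0: 0+0=0, 0+1=1, 0+9=9, 0+12=12
a = 1: 1+1=2, 1+9=10, 1+12=13
a = 9: 9+9=18, 9+12=21
a = 12: 12+12=24
Distinct sums: {-12, -11, -10, -9, -8, -6, -5, -4, -3, -2, 0, 1, 2, 3, 4, 6, 7, 9, 10, 12, 13, 18, 21, 24}
|A + A| = 24

|A + A| = 24


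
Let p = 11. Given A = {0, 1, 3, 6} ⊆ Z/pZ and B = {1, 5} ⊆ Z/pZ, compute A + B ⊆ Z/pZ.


Work in Z/11Z: reduce every sum a + b modulo 11.
Enumerate all 8 pairs:
a = 0: 0+1=1, 0+5=5
a = 1: 1+1=2, 1+5=6
a = 3: 3+1=4, 3+5=8
a = 6: 6+1=7, 6+5=0
Distinct residues collected: {0, 1, 2, 4, 5, 6, 7, 8}
|A + B| = 8 (out of 11 total residues).

A + B = {0, 1, 2, 4, 5, 6, 7, 8}


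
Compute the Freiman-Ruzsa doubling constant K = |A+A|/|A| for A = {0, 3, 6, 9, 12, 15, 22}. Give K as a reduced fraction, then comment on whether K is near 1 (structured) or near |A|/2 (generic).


|A| = 7.
Compute A + A by enumerating all 49 pairs.
A + A = {0, 3, 6, 9, 12, 15, 18, 21, 22, 24, 25, 27, 28, 30, 31, 34, 37, 44}, so |A + A| = 18.
K = |A + A| / |A| = 18/7 (already in lowest terms) ≈ 2.5714.
Reference: AP of size 7 gives K = 13/7 ≈ 1.8571; a fully generic set of size 7 gives K ≈ 4.0000.

|A| = 7, |A + A| = 18, K = 18/7.


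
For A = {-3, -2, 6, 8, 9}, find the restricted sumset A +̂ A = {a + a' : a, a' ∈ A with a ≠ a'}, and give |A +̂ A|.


Restricted sumset: A +̂ A = {a + a' : a ∈ A, a' ∈ A, a ≠ a'}.
Equivalently, take A + A and drop any sum 2a that is achievable ONLY as a + a for a ∈ A (i.e. sums representable only with equal summands).
Enumerate pairs (a, a') with a < a' (symmetric, so each unordered pair gives one sum; this covers all a ≠ a'):
  -3 + -2 = -5
  -3 + 6 = 3
  -3 + 8 = 5
  -3 + 9 = 6
  -2 + 6 = 4
  -2 + 8 = 6
  -2 + 9 = 7
  6 + 8 = 14
  6 + 9 = 15
  8 + 9 = 17
Collected distinct sums: {-5, 3, 4, 5, 6, 7, 14, 15, 17}
|A +̂ A| = 9
(Reference bound: |A +̂ A| ≥ 2|A| - 3 for |A| ≥ 2, with |A| = 5 giving ≥ 7.)

|A +̂ A| = 9


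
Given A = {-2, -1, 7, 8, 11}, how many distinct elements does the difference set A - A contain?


A - A = {a - a' : a, a' ∈ A}; |A| = 5.
Bounds: 2|A|-1 ≤ |A - A| ≤ |A|² - |A| + 1, i.e. 9 ≤ |A - A| ≤ 21.
Note: 0 ∈ A - A always (from a - a). The set is symmetric: if d ∈ A - A then -d ∈ A - A.
Enumerate nonzero differences d = a - a' with a > a' (then include -d):
Positive differences: {1, 3, 4, 8, 9, 10, 12, 13}
Full difference set: {0} ∪ (positive diffs) ∪ (negative diffs).
|A - A| = 1 + 2·8 = 17 (matches direct enumeration: 17).

|A - A| = 17


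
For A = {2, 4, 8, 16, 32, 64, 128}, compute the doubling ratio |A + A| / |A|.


|A| = 7.
Compute A + A by enumerating all 49 pairs.
A + A = {4, 6, 8, 10, 12, 16, 18, 20, 24, 32, 34, 36, 40, 48, 64, 66, 68, 72, 80, 96, 128, 130, 132, 136, 144, 160, 192, 256}, so |A + A| = 28.
K = |A + A| / |A| = 28/7 = 4/1 ≈ 4.0000.
Reference: AP of size 7 gives K = 13/7 ≈ 1.8571; a fully generic set of size 7 gives K ≈ 4.0000.

|A| = 7, |A + A| = 28, K = 28/7 = 4/1.


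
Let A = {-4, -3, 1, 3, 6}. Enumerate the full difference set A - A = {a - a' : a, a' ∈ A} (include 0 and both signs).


A - A = {a - a' : a, a' ∈ A}.
Compute a - a' for each ordered pair (a, a'):
a = -4: -4--4=0, -4--3=-1, -4-1=-5, -4-3=-7, -4-6=-10
a = -3: -3--4=1, -3--3=0, -3-1=-4, -3-3=-6, -3-6=-9
a = 1: 1--4=5, 1--3=4, 1-1=0, 1-3=-2, 1-6=-5
a = 3: 3--4=7, 3--3=6, 3-1=2, 3-3=0, 3-6=-3
a = 6: 6--4=10, 6--3=9, 6-1=5, 6-3=3, 6-6=0
Collecting distinct values (and noting 0 appears from a-a):
A - A = {-10, -9, -7, -6, -5, -4, -3, -2, -1, 0, 1, 2, 3, 4, 5, 6, 7, 9, 10}
|A - A| = 19

A - A = {-10, -9, -7, -6, -5, -4, -3, -2, -1, 0, 1, 2, 3, 4, 5, 6, 7, 9, 10}


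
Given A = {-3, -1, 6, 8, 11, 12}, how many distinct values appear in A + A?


A + A = {a + a' : a, a' ∈ A}; |A| = 6.
General bounds: 2|A| - 1 ≤ |A + A| ≤ |A|(|A|+1)/2, i.e. 11 ≤ |A + A| ≤ 21.
Lower bound 2|A|-1 is attained iff A is an arithmetic progression.
Enumerate sums a + a' for a ≤ a' (symmetric, so this suffices):
a = -3: -3+-3=-6, -3+-1=-4, -3+6=3, -3+8=5, -3+11=8, -3+12=9
a = -1: -1+-1=-2, -1+6=5, -1+8=7, -1+11=10, -1+12=11
a = 6: 6+6=12, 6+8=14, 6+11=17, 6+12=18
a = 8: 8+8=16, 8+11=19, 8+12=20
a = 11: 11+11=22, 11+12=23
a = 12: 12+12=24
Distinct sums: {-6, -4, -2, 3, 5, 7, 8, 9, 10, 11, 12, 14, 16, 17, 18, 19, 20, 22, 23, 24}
|A + A| = 20

|A + A| = 20


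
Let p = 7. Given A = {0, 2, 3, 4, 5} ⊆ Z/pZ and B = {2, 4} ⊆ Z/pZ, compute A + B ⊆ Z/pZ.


Work in Z/7Z: reduce every sum a + b modulo 7.
Enumerate all 10 pairs:
a = 0: 0+2=2, 0+4=4
a = 2: 2+2=4, 2+4=6
a = 3: 3+2=5, 3+4=0
a = 4: 4+2=6, 4+4=1
a = 5: 5+2=0, 5+4=2
Distinct residues collected: {0, 1, 2, 4, 5, 6}
|A + B| = 6 (out of 7 total residues).

A + B = {0, 1, 2, 4, 5, 6}


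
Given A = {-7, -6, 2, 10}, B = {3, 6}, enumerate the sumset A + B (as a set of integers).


A + B = {a + b : a ∈ A, b ∈ B}.
Enumerate all |A|·|B| = 4·2 = 8 pairs (a, b) and collect distinct sums.
a = -7: -7+3=-4, -7+6=-1
a = -6: -6+3=-3, -6+6=0
a = 2: 2+3=5, 2+6=8
a = 10: 10+3=13, 10+6=16
Collecting distinct sums: A + B = {-4, -3, -1, 0, 5, 8, 13, 16}
|A + B| = 8

A + B = {-4, -3, -1, 0, 5, 8, 13, 16}


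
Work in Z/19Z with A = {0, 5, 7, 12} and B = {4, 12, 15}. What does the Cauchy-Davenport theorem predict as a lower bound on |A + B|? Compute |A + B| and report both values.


Cauchy-Davenport: |A + B| ≥ min(p, |A| + |B| - 1) for A, B nonempty in Z/pZ.
|A| = 4, |B| = 3, p = 19.
CD lower bound = min(19, 4 + 3 - 1) = min(19, 6) = 6.
Compute A + B mod 19 directly:
a = 0: 0+4=4, 0+12=12, 0+15=15
a = 5: 5+4=9, 5+12=17, 5+15=1
a = 7: 7+4=11, 7+12=0, 7+15=3
a = 12: 12+4=16, 12+12=5, 12+15=8
A + B = {0, 1, 3, 4, 5, 8, 9, 11, 12, 15, 16, 17}, so |A + B| = 12.
Verify: 12 ≥ 6? Yes ✓.

CD lower bound = 6, actual |A + B| = 12.


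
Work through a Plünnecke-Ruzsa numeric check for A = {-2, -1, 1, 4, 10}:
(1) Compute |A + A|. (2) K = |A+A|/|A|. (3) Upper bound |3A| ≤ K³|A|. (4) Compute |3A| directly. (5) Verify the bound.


|A| = 5.
Step 1: Compute A + A by enumerating all 25 pairs.
A + A = {-4, -3, -2, -1, 0, 2, 3, 5, 8, 9, 11, 14, 20}, so |A + A| = 13.
Step 2: Doubling constant K = |A + A|/|A| = 13/5 = 13/5 ≈ 2.6000.
Step 3: Plünnecke-Ruzsa gives |3A| ≤ K³·|A| = (2.6000)³ · 5 ≈ 87.8800.
Step 4: Compute 3A = A + A + A directly by enumerating all triples (a,b,c) ∈ A³; |3A| = 24.
Step 5: Check 24 ≤ 87.8800? Yes ✓.

K = 13/5, Plünnecke-Ruzsa bound K³|A| ≈ 87.8800, |3A| = 24, inequality holds.


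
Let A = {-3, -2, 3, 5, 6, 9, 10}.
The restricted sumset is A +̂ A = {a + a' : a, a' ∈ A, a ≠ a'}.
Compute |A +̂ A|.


Restricted sumset: A +̂ A = {a + a' : a ∈ A, a' ∈ A, a ≠ a'}.
Equivalently, take A + A and drop any sum 2a that is achievable ONLY as a + a for a ∈ A (i.e. sums representable only with equal summands).
Enumerate pairs (a, a') with a < a' (symmetric, so each unordered pair gives one sum; this covers all a ≠ a'):
  -3 + -2 = -5
  -3 + 3 = 0
  -3 + 5 = 2
  -3 + 6 = 3
  -3 + 9 = 6
  -3 + 10 = 7
  -2 + 3 = 1
  -2 + 5 = 3
  -2 + 6 = 4
  -2 + 9 = 7
  -2 + 10 = 8
  3 + 5 = 8
  3 + 6 = 9
  3 + 9 = 12
  3 + 10 = 13
  5 + 6 = 11
  5 + 9 = 14
  5 + 10 = 15
  6 + 9 = 15
  6 + 10 = 16
  9 + 10 = 19
Collected distinct sums: {-5, 0, 1, 2, 3, 4, 6, 7, 8, 9, 11, 12, 13, 14, 15, 16, 19}
|A +̂ A| = 17
(Reference bound: |A +̂ A| ≥ 2|A| - 3 for |A| ≥ 2, with |A| = 7 giving ≥ 11.)

|A +̂ A| = 17


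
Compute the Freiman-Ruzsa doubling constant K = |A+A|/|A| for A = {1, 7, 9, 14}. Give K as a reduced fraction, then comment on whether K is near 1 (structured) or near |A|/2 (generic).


|A| = 4.
Compute A + A by enumerating all 16 pairs.
A + A = {2, 8, 10, 14, 15, 16, 18, 21, 23, 28}, so |A + A| = 10.
K = |A + A| / |A| = 10/4 = 5/2 ≈ 2.5000.
Reference: AP of size 4 gives K = 7/4 ≈ 1.7500; a fully generic set of size 4 gives K ≈ 2.5000.

|A| = 4, |A + A| = 10, K = 10/4 = 5/2.


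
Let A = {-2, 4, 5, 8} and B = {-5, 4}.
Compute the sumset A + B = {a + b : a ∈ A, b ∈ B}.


A + B = {a + b : a ∈ A, b ∈ B}.
Enumerate all |A|·|B| = 4·2 = 8 pairs (a, b) and collect distinct sums.
a = -2: -2+-5=-7, -2+4=2
a = 4: 4+-5=-1, 4+4=8
a = 5: 5+-5=0, 5+4=9
a = 8: 8+-5=3, 8+4=12
Collecting distinct sums: A + B = {-7, -1, 0, 2, 3, 8, 9, 12}
|A + B| = 8

A + B = {-7, -1, 0, 2, 3, 8, 9, 12}


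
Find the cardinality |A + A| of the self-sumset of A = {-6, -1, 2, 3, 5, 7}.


A + A = {a + a' : a, a' ∈ A}; |A| = 6.
General bounds: 2|A| - 1 ≤ |A + A| ≤ |A|(|A|+1)/2, i.e. 11 ≤ |A + A| ≤ 21.
Lower bound 2|A|-1 is attained iff A is an arithmetic progression.
Enumerate sums a + a' for a ≤ a' (symmetric, so this suffices):
a = -6: -6+-6=-12, -6+-1=-7, -6+2=-4, -6+3=-3, -6+5=-1, -6+7=1
a = -1: -1+-1=-2, -1+2=1, -1+3=2, -1+5=4, -1+7=6
a = 2: 2+2=4, 2+3=5, 2+5=7, 2+7=9
a = 3: 3+3=6, 3+5=8, 3+7=10
a = 5: 5+5=10, 5+7=12
a = 7: 7+7=14
Distinct sums: {-12, -7, -4, -3, -2, -1, 1, 2, 4, 5, 6, 7, 8, 9, 10, 12, 14}
|A + A| = 17

|A + A| = 17


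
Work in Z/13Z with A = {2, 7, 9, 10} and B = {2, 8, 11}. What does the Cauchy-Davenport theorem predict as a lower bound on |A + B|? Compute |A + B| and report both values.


Cauchy-Davenport: |A + B| ≥ min(p, |A| + |B| - 1) for A, B nonempty in Z/pZ.
|A| = 4, |B| = 3, p = 13.
CD lower bound = min(13, 4 + 3 - 1) = min(13, 6) = 6.
Compute A + B mod 13 directly:
a = 2: 2+2=4, 2+8=10, 2+11=0
a = 7: 7+2=9, 7+8=2, 7+11=5
a = 9: 9+2=11, 9+8=4, 9+11=7
a = 10: 10+2=12, 10+8=5, 10+11=8
A + B = {0, 2, 4, 5, 7, 8, 9, 10, 11, 12}, so |A + B| = 10.
Verify: 10 ≥ 6? Yes ✓.

CD lower bound = 6, actual |A + B| = 10.


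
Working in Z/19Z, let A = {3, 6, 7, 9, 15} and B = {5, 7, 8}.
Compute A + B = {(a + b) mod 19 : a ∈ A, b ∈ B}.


Work in Z/19Z: reduce every sum a + b modulo 19.
Enumerate all 15 pairs:
a = 3: 3+5=8, 3+7=10, 3+8=11
a = 6: 6+5=11, 6+7=13, 6+8=14
a = 7: 7+5=12, 7+7=14, 7+8=15
a = 9: 9+5=14, 9+7=16, 9+8=17
a = 15: 15+5=1, 15+7=3, 15+8=4
Distinct residues collected: {1, 3, 4, 8, 10, 11, 12, 13, 14, 15, 16, 17}
|A + B| = 12 (out of 19 total residues).

A + B = {1, 3, 4, 8, 10, 11, 12, 13, 14, 15, 16, 17}


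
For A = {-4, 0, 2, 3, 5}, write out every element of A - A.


A - A = {a - a' : a, a' ∈ A}.
Compute a - a' for each ordered pair (a, a'):
a = -4: -4--4=0, -4-0=-4, -4-2=-6, -4-3=-7, -4-5=-9
a = 0: 0--4=4, 0-0=0, 0-2=-2, 0-3=-3, 0-5=-5
a = 2: 2--4=6, 2-0=2, 2-2=0, 2-3=-1, 2-5=-3
a = 3: 3--4=7, 3-0=3, 3-2=1, 3-3=0, 3-5=-2
a = 5: 5--4=9, 5-0=5, 5-2=3, 5-3=2, 5-5=0
Collecting distinct values (and noting 0 appears from a-a):
A - A = {-9, -7, -6, -5, -4, -3, -2, -1, 0, 1, 2, 3, 4, 5, 6, 7, 9}
|A - A| = 17

A - A = {-9, -7, -6, -5, -4, -3, -2, -1, 0, 1, 2, 3, 4, 5, 6, 7, 9}


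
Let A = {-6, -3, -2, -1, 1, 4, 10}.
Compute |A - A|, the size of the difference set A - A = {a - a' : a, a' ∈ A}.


A - A = {a - a' : a, a' ∈ A}; |A| = 7.
Bounds: 2|A|-1 ≤ |A - A| ≤ |A|² - |A| + 1, i.e. 13 ≤ |A - A| ≤ 43.
Note: 0 ∈ A - A always (from a - a). The set is symmetric: if d ∈ A - A then -d ∈ A - A.
Enumerate nonzero differences d = a - a' with a > a' (then include -d):
Positive differences: {1, 2, 3, 4, 5, 6, 7, 9, 10, 11, 12, 13, 16}
Full difference set: {0} ∪ (positive diffs) ∪ (negative diffs).
|A - A| = 1 + 2·13 = 27 (matches direct enumeration: 27).

|A - A| = 27


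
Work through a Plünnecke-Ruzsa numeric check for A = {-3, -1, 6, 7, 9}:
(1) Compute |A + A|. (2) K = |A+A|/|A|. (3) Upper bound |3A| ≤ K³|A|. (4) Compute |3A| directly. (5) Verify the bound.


|A| = 5.
Step 1: Compute A + A by enumerating all 25 pairs.
A + A = {-6, -4, -2, 3, 4, 5, 6, 8, 12, 13, 14, 15, 16, 18}, so |A + A| = 14.
Step 2: Doubling constant K = |A + A|/|A| = 14/5 = 14/5 ≈ 2.8000.
Step 3: Plünnecke-Ruzsa gives |3A| ≤ K³·|A| = (2.8000)³ · 5 ≈ 109.7600.
Step 4: Compute 3A = A + A + A directly by enumerating all triples (a,b,c) ∈ A³; |3A| = 28.
Step 5: Check 28 ≤ 109.7600? Yes ✓.

K = 14/5, Plünnecke-Ruzsa bound K³|A| ≈ 109.7600, |3A| = 28, inequality holds.


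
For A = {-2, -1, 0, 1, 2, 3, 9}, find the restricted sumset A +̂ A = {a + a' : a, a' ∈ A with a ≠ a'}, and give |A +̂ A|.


Restricted sumset: A +̂ A = {a + a' : a ∈ A, a' ∈ A, a ≠ a'}.
Equivalently, take A + A and drop any sum 2a that is achievable ONLY as a + a for a ∈ A (i.e. sums representable only with equal summands).
Enumerate pairs (a, a') with a < a' (symmetric, so each unordered pair gives one sum; this covers all a ≠ a'):
  -2 + -1 = -3
  -2 + 0 = -2
  -2 + 1 = -1
  -2 + 2 = 0
  -2 + 3 = 1
  -2 + 9 = 7
  -1 + 0 = -1
  -1 + 1 = 0
  -1 + 2 = 1
  -1 + 3 = 2
  -1 + 9 = 8
  0 + 1 = 1
  0 + 2 = 2
  0 + 3 = 3
  0 + 9 = 9
  1 + 2 = 3
  1 + 3 = 4
  1 + 9 = 10
  2 + 3 = 5
  2 + 9 = 11
  3 + 9 = 12
Collected distinct sums: {-3, -2, -1, 0, 1, 2, 3, 4, 5, 7, 8, 9, 10, 11, 12}
|A +̂ A| = 15
(Reference bound: |A +̂ A| ≥ 2|A| - 3 for |A| ≥ 2, with |A| = 7 giving ≥ 11.)

|A +̂ A| = 15


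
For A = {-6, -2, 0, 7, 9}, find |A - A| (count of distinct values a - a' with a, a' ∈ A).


A - A = {a - a' : a, a' ∈ A}; |A| = 5.
Bounds: 2|A|-1 ≤ |A - A| ≤ |A|² - |A| + 1, i.e. 9 ≤ |A - A| ≤ 21.
Note: 0 ∈ A - A always (from a - a). The set is symmetric: if d ∈ A - A then -d ∈ A - A.
Enumerate nonzero differences d = a - a' with a > a' (then include -d):
Positive differences: {2, 4, 6, 7, 9, 11, 13, 15}
Full difference set: {0} ∪ (positive diffs) ∪ (negative diffs).
|A - A| = 1 + 2·8 = 17 (matches direct enumeration: 17).

|A - A| = 17


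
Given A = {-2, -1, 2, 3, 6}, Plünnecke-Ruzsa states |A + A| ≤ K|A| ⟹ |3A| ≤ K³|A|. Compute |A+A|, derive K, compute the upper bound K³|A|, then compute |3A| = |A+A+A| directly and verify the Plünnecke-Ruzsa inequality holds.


|A| = 5.
Step 1: Compute A + A by enumerating all 25 pairs.
A + A = {-4, -3, -2, 0, 1, 2, 4, 5, 6, 8, 9, 12}, so |A + A| = 12.
Step 2: Doubling constant K = |A + A|/|A| = 12/5 = 12/5 ≈ 2.4000.
Step 3: Plünnecke-Ruzsa gives |3A| ≤ K³·|A| = (2.4000)³ · 5 ≈ 69.1200.
Step 4: Compute 3A = A + A + A directly by enumerating all triples (a,b,c) ∈ A³; |3A| = 22.
Step 5: Check 22 ≤ 69.1200? Yes ✓.

K = 12/5, Plünnecke-Ruzsa bound K³|A| ≈ 69.1200, |3A| = 22, inequality holds.


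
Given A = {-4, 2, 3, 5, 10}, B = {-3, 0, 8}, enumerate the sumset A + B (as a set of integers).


A + B = {a + b : a ∈ A, b ∈ B}.
Enumerate all |A|·|B| = 5·3 = 15 pairs (a, b) and collect distinct sums.
a = -4: -4+-3=-7, -4+0=-4, -4+8=4
a = 2: 2+-3=-1, 2+0=2, 2+8=10
a = 3: 3+-3=0, 3+0=3, 3+8=11
a = 5: 5+-3=2, 5+0=5, 5+8=13
a = 10: 10+-3=7, 10+0=10, 10+8=18
Collecting distinct sums: A + B = {-7, -4, -1, 0, 2, 3, 4, 5, 7, 10, 11, 13, 18}
|A + B| = 13

A + B = {-7, -4, -1, 0, 2, 3, 4, 5, 7, 10, 11, 13, 18}


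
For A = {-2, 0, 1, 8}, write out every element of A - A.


A - A = {a - a' : a, a' ∈ A}.
Compute a - a' for each ordered pair (a, a'):
a = -2: -2--2=0, -2-0=-2, -2-1=-3, -2-8=-10
a = 0: 0--2=2, 0-0=0, 0-1=-1, 0-8=-8
a = 1: 1--2=3, 1-0=1, 1-1=0, 1-8=-7
a = 8: 8--2=10, 8-0=8, 8-1=7, 8-8=0
Collecting distinct values (and noting 0 appears from a-a):
A - A = {-10, -8, -7, -3, -2, -1, 0, 1, 2, 3, 7, 8, 10}
|A - A| = 13

A - A = {-10, -8, -7, -3, -2, -1, 0, 1, 2, 3, 7, 8, 10}


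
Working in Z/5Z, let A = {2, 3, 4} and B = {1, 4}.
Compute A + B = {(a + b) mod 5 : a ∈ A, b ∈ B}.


Work in Z/5Z: reduce every sum a + b modulo 5.
Enumerate all 6 pairs:
a = 2: 2+1=3, 2+4=1
a = 3: 3+1=4, 3+4=2
a = 4: 4+1=0, 4+4=3
Distinct residues collected: {0, 1, 2, 3, 4}
|A + B| = 5 (out of 5 total residues).

A + B = {0, 1, 2, 3, 4}


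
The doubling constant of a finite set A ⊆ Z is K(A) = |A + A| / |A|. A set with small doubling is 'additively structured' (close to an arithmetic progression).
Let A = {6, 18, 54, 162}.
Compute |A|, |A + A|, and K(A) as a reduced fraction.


|A| = 4.
Compute A + A by enumerating all 16 pairs.
A + A = {12, 24, 36, 60, 72, 108, 168, 180, 216, 324}, so |A + A| = 10.
K = |A + A| / |A| = 10/4 = 5/2 ≈ 2.5000.
Reference: AP of size 4 gives K = 7/4 ≈ 1.7500; a fully generic set of size 4 gives K ≈ 2.5000.

|A| = 4, |A + A| = 10, K = 10/4 = 5/2.


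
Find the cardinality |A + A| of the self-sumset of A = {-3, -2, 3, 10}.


A + A = {a + a' : a, a' ∈ A}; |A| = 4.
General bounds: 2|A| - 1 ≤ |A + A| ≤ |A|(|A|+1)/2, i.e. 7 ≤ |A + A| ≤ 10.
Lower bound 2|A|-1 is attained iff A is an arithmetic progression.
Enumerate sums a + a' for a ≤ a' (symmetric, so this suffices):
a = -3: -3+-3=-6, -3+-2=-5, -3+3=0, -3+10=7
a = -2: -2+-2=-4, -2+3=1, -2+10=8
a = 3: 3+3=6, 3+10=13
a = 10: 10+10=20
Distinct sums: {-6, -5, -4, 0, 1, 6, 7, 8, 13, 20}
|A + A| = 10

|A + A| = 10


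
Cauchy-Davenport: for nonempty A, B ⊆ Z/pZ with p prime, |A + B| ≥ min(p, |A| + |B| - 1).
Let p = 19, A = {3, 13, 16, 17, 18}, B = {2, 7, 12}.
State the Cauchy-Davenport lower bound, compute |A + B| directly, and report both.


Cauchy-Davenport: |A + B| ≥ min(p, |A| + |B| - 1) for A, B nonempty in Z/pZ.
|A| = 5, |B| = 3, p = 19.
CD lower bound = min(19, 5 + 3 - 1) = min(19, 7) = 7.
Compute A + B mod 19 directly:
a = 3: 3+2=5, 3+7=10, 3+12=15
a = 13: 13+2=15, 13+7=1, 13+12=6
a = 16: 16+2=18, 16+7=4, 16+12=9
a = 17: 17+2=0, 17+7=5, 17+12=10
a = 18: 18+2=1, 18+7=6, 18+12=11
A + B = {0, 1, 4, 5, 6, 9, 10, 11, 15, 18}, so |A + B| = 10.
Verify: 10 ≥ 7? Yes ✓.

CD lower bound = 7, actual |A + B| = 10.


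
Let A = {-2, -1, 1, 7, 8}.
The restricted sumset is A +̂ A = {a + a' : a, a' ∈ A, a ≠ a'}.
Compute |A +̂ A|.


Restricted sumset: A +̂ A = {a + a' : a ∈ A, a' ∈ A, a ≠ a'}.
Equivalently, take A + A and drop any sum 2a that is achievable ONLY as a + a for a ∈ A (i.e. sums representable only with equal summands).
Enumerate pairs (a, a') with a < a' (symmetric, so each unordered pair gives one sum; this covers all a ≠ a'):
  -2 + -1 = -3
  -2 + 1 = -1
  -2 + 7 = 5
  -2 + 8 = 6
  -1 + 1 = 0
  -1 + 7 = 6
  -1 + 8 = 7
  1 + 7 = 8
  1 + 8 = 9
  7 + 8 = 15
Collected distinct sums: {-3, -1, 0, 5, 6, 7, 8, 9, 15}
|A +̂ A| = 9
(Reference bound: |A +̂ A| ≥ 2|A| - 3 for |A| ≥ 2, with |A| = 5 giving ≥ 7.)

|A +̂ A| = 9


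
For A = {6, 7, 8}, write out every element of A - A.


A - A = {a - a' : a, a' ∈ A}.
Compute a - a' for each ordered pair (a, a'):
a = 6: 6-6=0, 6-7=-1, 6-8=-2
a = 7: 7-6=1, 7-7=0, 7-8=-1
a = 8: 8-6=2, 8-7=1, 8-8=0
Collecting distinct values (and noting 0 appears from a-a):
A - A = {-2, -1, 0, 1, 2}
|A - A| = 5

A - A = {-2, -1, 0, 1, 2}


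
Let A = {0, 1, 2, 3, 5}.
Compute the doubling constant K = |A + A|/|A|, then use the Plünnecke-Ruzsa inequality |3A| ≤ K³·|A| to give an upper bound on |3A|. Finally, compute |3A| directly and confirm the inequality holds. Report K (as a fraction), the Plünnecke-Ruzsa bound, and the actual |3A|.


|A| = 5.
Step 1: Compute A + A by enumerating all 25 pairs.
A + A = {0, 1, 2, 3, 4, 5, 6, 7, 8, 10}, so |A + A| = 10.
Step 2: Doubling constant K = |A + A|/|A| = 10/5 = 10/5 ≈ 2.0000.
Step 3: Plünnecke-Ruzsa gives |3A| ≤ K³·|A| = (2.0000)³ · 5 ≈ 40.0000.
Step 4: Compute 3A = A + A + A directly by enumerating all triples (a,b,c) ∈ A³; |3A| = 15.
Step 5: Check 15 ≤ 40.0000? Yes ✓.

K = 10/5, Plünnecke-Ruzsa bound K³|A| ≈ 40.0000, |3A| = 15, inequality holds.


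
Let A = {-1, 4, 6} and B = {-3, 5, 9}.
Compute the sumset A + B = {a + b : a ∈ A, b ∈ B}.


A + B = {a + b : a ∈ A, b ∈ B}.
Enumerate all |A|·|B| = 3·3 = 9 pairs (a, b) and collect distinct sums.
a = -1: -1+-3=-4, -1+5=4, -1+9=8
a = 4: 4+-3=1, 4+5=9, 4+9=13
a = 6: 6+-3=3, 6+5=11, 6+9=15
Collecting distinct sums: A + B = {-4, 1, 3, 4, 8, 9, 11, 13, 15}
|A + B| = 9

A + B = {-4, 1, 3, 4, 8, 9, 11, 13, 15}


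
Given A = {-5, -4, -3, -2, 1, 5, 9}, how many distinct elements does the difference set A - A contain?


A - A = {a - a' : a, a' ∈ A}; |A| = 7.
Bounds: 2|A|-1 ≤ |A - A| ≤ |A|² - |A| + 1, i.e. 13 ≤ |A - A| ≤ 43.
Note: 0 ∈ A - A always (from a - a). The set is symmetric: if d ∈ A - A then -d ∈ A - A.
Enumerate nonzero differences d = a - a' with a > a' (then include -d):
Positive differences: {1, 2, 3, 4, 5, 6, 7, 8, 9, 10, 11, 12, 13, 14}
Full difference set: {0} ∪ (positive diffs) ∪ (negative diffs).
|A - A| = 1 + 2·14 = 29 (matches direct enumeration: 29).

|A - A| = 29


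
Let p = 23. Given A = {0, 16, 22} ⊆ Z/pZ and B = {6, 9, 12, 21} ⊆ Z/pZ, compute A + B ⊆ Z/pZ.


Work in Z/23Z: reduce every sum a + b modulo 23.
Enumerate all 12 pairs:
a = 0: 0+6=6, 0+9=9, 0+12=12, 0+21=21
a = 16: 16+6=22, 16+9=2, 16+12=5, 16+21=14
a = 22: 22+6=5, 22+9=8, 22+12=11, 22+21=20
Distinct residues collected: {2, 5, 6, 8, 9, 11, 12, 14, 20, 21, 22}
|A + B| = 11 (out of 23 total residues).

A + B = {2, 5, 6, 8, 9, 11, 12, 14, 20, 21, 22}


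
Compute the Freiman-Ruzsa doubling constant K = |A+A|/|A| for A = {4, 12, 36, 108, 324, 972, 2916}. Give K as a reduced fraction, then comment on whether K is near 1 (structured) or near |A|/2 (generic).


|A| = 7.
Compute A + A by enumerating all 49 pairs.
A + A = {8, 16, 24, 40, 48, 72, 112, 120, 144, 216, 328, 336, 360, 432, 648, 976, 984, 1008, 1080, 1296, 1944, 2920, 2928, 2952, 3024, 3240, 3888, 5832}, so |A + A| = 28.
K = |A + A| / |A| = 28/7 = 4/1 ≈ 4.0000.
Reference: AP of size 7 gives K = 13/7 ≈ 1.8571; a fully generic set of size 7 gives K ≈ 4.0000.

|A| = 7, |A + A| = 28, K = 28/7 = 4/1.


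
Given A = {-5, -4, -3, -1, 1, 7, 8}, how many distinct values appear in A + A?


A + A = {a + a' : a, a' ∈ A}; |A| = 7.
General bounds: 2|A| - 1 ≤ |A + A| ≤ |A|(|A|+1)/2, i.e. 13 ≤ |A + A| ≤ 28.
Lower bound 2|A|-1 is attained iff A is an arithmetic progression.
Enumerate sums a + a' for a ≤ a' (symmetric, so this suffices):
a = -5: -5+-5=-10, -5+-4=-9, -5+-3=-8, -5+-1=-6, -5+1=-4, -5+7=2, -5+8=3
a = -4: -4+-4=-8, -4+-3=-7, -4+-1=-5, -4+1=-3, -4+7=3, -4+8=4
a = -3: -3+-3=-6, -3+-1=-4, -3+1=-2, -3+7=4, -3+8=5
a = -1: -1+-1=-2, -1+1=0, -1+7=6, -1+8=7
a = 1: 1+1=2, 1+7=8, 1+8=9
a = 7: 7+7=14, 7+8=15
a = 8: 8+8=16
Distinct sums: {-10, -9, -8, -7, -6, -5, -4, -3, -2, 0, 2, 3, 4, 5, 6, 7, 8, 9, 14, 15, 16}
|A + A| = 21

|A + A| = 21


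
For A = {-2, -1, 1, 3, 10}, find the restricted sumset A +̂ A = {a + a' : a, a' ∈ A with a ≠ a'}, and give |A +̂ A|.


Restricted sumset: A +̂ A = {a + a' : a ∈ A, a' ∈ A, a ≠ a'}.
Equivalently, take A + A and drop any sum 2a that is achievable ONLY as a + a for a ∈ A (i.e. sums representable only with equal summands).
Enumerate pairs (a, a') with a < a' (symmetric, so each unordered pair gives one sum; this covers all a ≠ a'):
  -2 + -1 = -3
  -2 + 1 = -1
  -2 + 3 = 1
  -2 + 10 = 8
  -1 + 1 = 0
  -1 + 3 = 2
  -1 + 10 = 9
  1 + 3 = 4
  1 + 10 = 11
  3 + 10 = 13
Collected distinct sums: {-3, -1, 0, 1, 2, 4, 8, 9, 11, 13}
|A +̂ A| = 10
(Reference bound: |A +̂ A| ≥ 2|A| - 3 for |A| ≥ 2, with |A| = 5 giving ≥ 7.)

|A +̂ A| = 10


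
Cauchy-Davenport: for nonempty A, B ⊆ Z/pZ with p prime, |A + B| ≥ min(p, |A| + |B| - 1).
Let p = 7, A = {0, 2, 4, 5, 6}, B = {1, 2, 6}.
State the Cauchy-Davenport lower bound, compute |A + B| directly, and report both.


Cauchy-Davenport: |A + B| ≥ min(p, |A| + |B| - 1) for A, B nonempty in Z/pZ.
|A| = 5, |B| = 3, p = 7.
CD lower bound = min(7, 5 + 3 - 1) = min(7, 7) = 7.
Compute A + B mod 7 directly:
a = 0: 0+1=1, 0+2=2, 0+6=6
a = 2: 2+1=3, 2+2=4, 2+6=1
a = 4: 4+1=5, 4+2=6, 4+6=3
a = 5: 5+1=6, 5+2=0, 5+6=4
a = 6: 6+1=0, 6+2=1, 6+6=5
A + B = {0, 1, 2, 3, 4, 5, 6}, so |A + B| = 7.
Verify: 7 ≥ 7? Yes ✓.

CD lower bound = 7, actual |A + B| = 7.


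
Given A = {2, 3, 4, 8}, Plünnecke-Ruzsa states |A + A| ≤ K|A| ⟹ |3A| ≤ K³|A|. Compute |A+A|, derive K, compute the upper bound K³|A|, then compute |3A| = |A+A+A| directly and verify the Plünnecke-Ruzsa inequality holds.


|A| = 4.
Step 1: Compute A + A by enumerating all 16 pairs.
A + A = {4, 5, 6, 7, 8, 10, 11, 12, 16}, so |A + A| = 9.
Step 2: Doubling constant K = |A + A|/|A| = 9/4 = 9/4 ≈ 2.2500.
Step 3: Plünnecke-Ruzsa gives |3A| ≤ K³·|A| = (2.2500)³ · 4 ≈ 45.5625.
Step 4: Compute 3A = A + A + A directly by enumerating all triples (a,b,c) ∈ A³; |3A| = 15.
Step 5: Check 15 ≤ 45.5625? Yes ✓.

K = 9/4, Plünnecke-Ruzsa bound K³|A| ≈ 45.5625, |3A| = 15, inequality holds.


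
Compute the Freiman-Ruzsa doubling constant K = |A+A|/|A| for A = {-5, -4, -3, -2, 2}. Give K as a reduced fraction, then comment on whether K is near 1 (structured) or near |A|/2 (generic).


|A| = 5.
Compute A + A by enumerating all 25 pairs.
A + A = {-10, -9, -8, -7, -6, -5, -4, -3, -2, -1, 0, 4}, so |A + A| = 12.
K = |A + A| / |A| = 12/5 (already in lowest terms) ≈ 2.4000.
Reference: AP of size 5 gives K = 9/5 ≈ 1.8000; a fully generic set of size 5 gives K ≈ 3.0000.

|A| = 5, |A + A| = 12, K = 12/5.


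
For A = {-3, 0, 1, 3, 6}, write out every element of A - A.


A - A = {a - a' : a, a' ∈ A}.
Compute a - a' for each ordered pair (a, a'):
a = -3: -3--3=0, -3-0=-3, -3-1=-4, -3-3=-6, -3-6=-9
a = 0: 0--3=3, 0-0=0, 0-1=-1, 0-3=-3, 0-6=-6
a = 1: 1--3=4, 1-0=1, 1-1=0, 1-3=-2, 1-6=-5
a = 3: 3--3=6, 3-0=3, 3-1=2, 3-3=0, 3-6=-3
a = 6: 6--3=9, 6-0=6, 6-1=5, 6-3=3, 6-6=0
Collecting distinct values (and noting 0 appears from a-a):
A - A = {-9, -6, -5, -4, -3, -2, -1, 0, 1, 2, 3, 4, 5, 6, 9}
|A - A| = 15

A - A = {-9, -6, -5, -4, -3, -2, -1, 0, 1, 2, 3, 4, 5, 6, 9}


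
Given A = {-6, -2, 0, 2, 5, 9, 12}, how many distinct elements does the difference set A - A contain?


A - A = {a - a' : a, a' ∈ A}; |A| = 7.
Bounds: 2|A|-1 ≤ |A - A| ≤ |A|² - |A| + 1, i.e. 13 ≤ |A - A| ≤ 43.
Note: 0 ∈ A - A always (from a - a). The set is symmetric: if d ∈ A - A then -d ∈ A - A.
Enumerate nonzero differences d = a - a' with a > a' (then include -d):
Positive differences: {2, 3, 4, 5, 6, 7, 8, 9, 10, 11, 12, 14, 15, 18}
Full difference set: {0} ∪ (positive diffs) ∪ (negative diffs).
|A - A| = 1 + 2·14 = 29 (matches direct enumeration: 29).

|A - A| = 29


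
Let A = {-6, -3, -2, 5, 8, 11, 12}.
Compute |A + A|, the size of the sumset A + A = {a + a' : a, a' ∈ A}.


A + A = {a + a' : a, a' ∈ A}; |A| = 7.
General bounds: 2|A| - 1 ≤ |A + A| ≤ |A|(|A|+1)/2, i.e. 13 ≤ |A + A| ≤ 28.
Lower bound 2|A|-1 is attained iff A is an arithmetic progression.
Enumerate sums a + a' for a ≤ a' (symmetric, so this suffices):
a = -6: -6+-6=-12, -6+-3=-9, -6+-2=-8, -6+5=-1, -6+8=2, -6+11=5, -6+12=6
a = -3: -3+-3=-6, -3+-2=-5, -3+5=2, -3+8=5, -3+11=8, -3+12=9
a = -2: -2+-2=-4, -2+5=3, -2+8=6, -2+11=9, -2+12=10
a = 5: 5+5=10, 5+8=13, 5+11=16, 5+12=17
a = 8: 8+8=16, 8+11=19, 8+12=20
a = 11: 11+11=22, 11+12=23
a = 12: 12+12=24
Distinct sums: {-12, -9, -8, -6, -5, -4, -1, 2, 3, 5, 6, 8, 9, 10, 13, 16, 17, 19, 20, 22, 23, 24}
|A + A| = 22

|A + A| = 22


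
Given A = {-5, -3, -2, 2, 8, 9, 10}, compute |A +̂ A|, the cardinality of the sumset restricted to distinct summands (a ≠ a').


Restricted sumset: A +̂ A = {a + a' : a ∈ A, a' ∈ A, a ≠ a'}.
Equivalently, take A + A and drop any sum 2a that is achievable ONLY as a + a for a ∈ A (i.e. sums representable only with equal summands).
Enumerate pairs (a, a') with a < a' (symmetric, so each unordered pair gives one sum; this covers all a ≠ a'):
  -5 + -3 = -8
  -5 + -2 = -7
  -5 + 2 = -3
  -5 + 8 = 3
  -5 + 9 = 4
  -5 + 10 = 5
  -3 + -2 = -5
  -3 + 2 = -1
  -3 + 8 = 5
  -3 + 9 = 6
  -3 + 10 = 7
  -2 + 2 = 0
  -2 + 8 = 6
  -2 + 9 = 7
  -2 + 10 = 8
  2 + 8 = 10
  2 + 9 = 11
  2 + 10 = 12
  8 + 9 = 17
  8 + 10 = 18
  9 + 10 = 19
Collected distinct sums: {-8, -7, -5, -3, -1, 0, 3, 4, 5, 6, 7, 8, 10, 11, 12, 17, 18, 19}
|A +̂ A| = 18
(Reference bound: |A +̂ A| ≥ 2|A| - 3 for |A| ≥ 2, with |A| = 7 giving ≥ 11.)

|A +̂ A| = 18


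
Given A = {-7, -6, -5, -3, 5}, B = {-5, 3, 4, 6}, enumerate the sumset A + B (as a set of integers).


A + B = {a + b : a ∈ A, b ∈ B}.
Enumerate all |A|·|B| = 5·4 = 20 pairs (a, b) and collect distinct sums.
a = -7: -7+-5=-12, -7+3=-4, -7+4=-3, -7+6=-1
a = -6: -6+-5=-11, -6+3=-3, -6+4=-2, -6+6=0
a = -5: -5+-5=-10, -5+3=-2, -5+4=-1, -5+6=1
a = -3: -3+-5=-8, -3+3=0, -3+4=1, -3+6=3
a = 5: 5+-5=0, 5+3=8, 5+4=9, 5+6=11
Collecting distinct sums: A + B = {-12, -11, -10, -8, -4, -3, -2, -1, 0, 1, 3, 8, 9, 11}
|A + B| = 14

A + B = {-12, -11, -10, -8, -4, -3, -2, -1, 0, 1, 3, 8, 9, 11}


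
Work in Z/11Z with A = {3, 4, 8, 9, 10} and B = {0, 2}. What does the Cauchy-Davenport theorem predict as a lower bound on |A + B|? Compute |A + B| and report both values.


Cauchy-Davenport: |A + B| ≥ min(p, |A| + |B| - 1) for A, B nonempty in Z/pZ.
|A| = 5, |B| = 2, p = 11.
CD lower bound = min(11, 5 + 2 - 1) = min(11, 6) = 6.
Compute A + B mod 11 directly:
a = 3: 3+0=3, 3+2=5
a = 4: 4+0=4, 4+2=6
a = 8: 8+0=8, 8+2=10
a = 9: 9+0=9, 9+2=0
a = 10: 10+0=10, 10+2=1
A + B = {0, 1, 3, 4, 5, 6, 8, 9, 10}, so |A + B| = 9.
Verify: 9 ≥ 6? Yes ✓.

CD lower bound = 6, actual |A + B| = 9.


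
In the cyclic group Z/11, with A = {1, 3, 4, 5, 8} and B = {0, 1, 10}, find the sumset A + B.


Work in Z/11Z: reduce every sum a + b modulo 11.
Enumerate all 15 pairs:
a = 1: 1+0=1, 1+1=2, 1+10=0
a = 3: 3+0=3, 3+1=4, 3+10=2
a = 4: 4+0=4, 4+1=5, 4+10=3
a = 5: 5+0=5, 5+1=6, 5+10=4
a = 8: 8+0=8, 8+1=9, 8+10=7
Distinct residues collected: {0, 1, 2, 3, 4, 5, 6, 7, 8, 9}
|A + B| = 10 (out of 11 total residues).

A + B = {0, 1, 2, 3, 4, 5, 6, 7, 8, 9}


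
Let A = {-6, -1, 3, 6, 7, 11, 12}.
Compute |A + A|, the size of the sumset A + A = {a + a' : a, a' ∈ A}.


A + A = {a + a' : a, a' ∈ A}; |A| = 7.
General bounds: 2|A| - 1 ≤ |A + A| ≤ |A|(|A|+1)/2, i.e. 13 ≤ |A + A| ≤ 28.
Lower bound 2|A|-1 is attained iff A is an arithmetic progression.
Enumerate sums a + a' for a ≤ a' (symmetric, so this suffices):
a = -6: -6+-6=-12, -6+-1=-7, -6+3=-3, -6+6=0, -6+7=1, -6+11=5, -6+12=6
a = -1: -1+-1=-2, -1+3=2, -1+6=5, -1+7=6, -1+11=10, -1+12=11
a = 3: 3+3=6, 3+6=9, 3+7=10, 3+11=14, 3+12=15
a = 6: 6+6=12, 6+7=13, 6+11=17, 6+12=18
a = 7: 7+7=14, 7+11=18, 7+12=19
a = 11: 11+11=22, 11+12=23
a = 12: 12+12=24
Distinct sums: {-12, -7, -3, -2, 0, 1, 2, 5, 6, 9, 10, 11, 12, 13, 14, 15, 17, 18, 19, 22, 23, 24}
|A + A| = 22

|A + A| = 22


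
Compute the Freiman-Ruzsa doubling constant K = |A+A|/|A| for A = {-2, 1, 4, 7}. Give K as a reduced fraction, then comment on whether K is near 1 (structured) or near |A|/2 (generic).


|A| = 4.
Compute A + A by enumerating all 16 pairs.
A + A = {-4, -1, 2, 5, 8, 11, 14}, so |A + A| = 7.
K = |A + A| / |A| = 7/4 (already in lowest terms) ≈ 1.7500.
Reference: AP of size 4 gives K = 7/4 ≈ 1.7500; a fully generic set of size 4 gives K ≈ 2.5000.

|A| = 4, |A + A| = 7, K = 7/4.


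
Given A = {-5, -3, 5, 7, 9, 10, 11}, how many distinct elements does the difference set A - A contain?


A - A = {a - a' : a, a' ∈ A}; |A| = 7.
Bounds: 2|A|-1 ≤ |A - A| ≤ |A|² - |A| + 1, i.e. 13 ≤ |A - A| ≤ 43.
Note: 0 ∈ A - A always (from a - a). The set is symmetric: if d ∈ A - A then -d ∈ A - A.
Enumerate nonzero differences d = a - a' with a > a' (then include -d):
Positive differences: {1, 2, 3, 4, 5, 6, 8, 10, 12, 13, 14, 15, 16}
Full difference set: {0} ∪ (positive diffs) ∪ (negative diffs).
|A - A| = 1 + 2·13 = 27 (matches direct enumeration: 27).

|A - A| = 27


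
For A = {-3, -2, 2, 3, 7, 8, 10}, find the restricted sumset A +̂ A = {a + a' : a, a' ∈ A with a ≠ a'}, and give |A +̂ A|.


Restricted sumset: A +̂ A = {a + a' : a ∈ A, a' ∈ A, a ≠ a'}.
Equivalently, take A + A and drop any sum 2a that is achievable ONLY as a + a for a ∈ A (i.e. sums representable only with equal summands).
Enumerate pairs (a, a') with a < a' (symmetric, so each unordered pair gives one sum; this covers all a ≠ a'):
  -3 + -2 = -5
  -3 + 2 = -1
  -3 + 3 = 0
  -3 + 7 = 4
  -3 + 8 = 5
  -3 + 10 = 7
  -2 + 2 = 0
  -2 + 3 = 1
  -2 + 7 = 5
  -2 + 8 = 6
  -2 + 10 = 8
  2 + 3 = 5
  2 + 7 = 9
  2 + 8 = 10
  2 + 10 = 12
  3 + 7 = 10
  3 + 8 = 11
  3 + 10 = 13
  7 + 8 = 15
  7 + 10 = 17
  8 + 10 = 18
Collected distinct sums: {-5, -1, 0, 1, 4, 5, 6, 7, 8, 9, 10, 11, 12, 13, 15, 17, 18}
|A +̂ A| = 17
(Reference bound: |A +̂ A| ≥ 2|A| - 3 for |A| ≥ 2, with |A| = 7 giving ≥ 11.)

|A +̂ A| = 17
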